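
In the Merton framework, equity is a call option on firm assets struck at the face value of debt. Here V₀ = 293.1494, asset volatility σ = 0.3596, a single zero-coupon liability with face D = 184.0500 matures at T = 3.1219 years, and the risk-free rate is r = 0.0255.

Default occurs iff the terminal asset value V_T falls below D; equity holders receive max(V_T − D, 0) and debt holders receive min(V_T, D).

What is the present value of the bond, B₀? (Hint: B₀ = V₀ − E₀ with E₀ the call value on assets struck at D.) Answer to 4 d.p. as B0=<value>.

B0=155.0496

d₁ = [ln(V₀/D) + (r + σ²/2)T] / (σ√T)
   = [ln(293.1494/184.0500) + (0.0255 + 0.5·0.3596²)·3.1219] / (0.3596·√3.1219)
   = [0.465475 + 0.281458] / 0.635374 = 1.175581
d₂ = d₁ − σ√T = 1.175581 − 0.635374 = 0.540207
N(d₁) = 0.880119,  N(d₂) = 0.705473,  e^(−rT) = 0.923478
E₀ = V₀·N(d₁) − D·e^(−rT)·N(d₂)
   = 293.1494·0.880119 − 184.0500·0.923478·0.705473 = 138.099812
B₀ = V₀ − E₀ = 293.1494 − 138.099812 = 155.049588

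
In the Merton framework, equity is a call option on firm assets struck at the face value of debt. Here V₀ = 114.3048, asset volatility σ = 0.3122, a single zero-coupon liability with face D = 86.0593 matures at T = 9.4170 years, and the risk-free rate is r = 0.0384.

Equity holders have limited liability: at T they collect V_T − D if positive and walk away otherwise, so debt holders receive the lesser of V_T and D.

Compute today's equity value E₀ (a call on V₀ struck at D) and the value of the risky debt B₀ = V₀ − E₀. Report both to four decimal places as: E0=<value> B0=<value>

d₁ = [ln(V₀/D) + (r + σ²/2)T] / (σ√T)
   = [ln(114.3048/86.0593) + (0.0384 + 0.5·0.3122²)·9.4170] / (0.3122·√9.4170)
   = [0.283832 + 0.820545] / 0.958052 = 1.152731
d₂ = d₁ − σ√T = 1.152731 − 0.958052 = 0.194679
N(d₁) = 0.875490,  N(d₂) = 0.577178,  e^(−rT) = 0.696552
E₀ = V₀·N(d₁) − D·e^(−rT)·N(d₂)
   = 114.3048·0.875490 − 86.0593·0.696552·0.577178 = 65.473868
B₀ = V₀ − E₀ = 114.3048 − 65.473868 = 48.830932

E0=65.4739 B0=48.8309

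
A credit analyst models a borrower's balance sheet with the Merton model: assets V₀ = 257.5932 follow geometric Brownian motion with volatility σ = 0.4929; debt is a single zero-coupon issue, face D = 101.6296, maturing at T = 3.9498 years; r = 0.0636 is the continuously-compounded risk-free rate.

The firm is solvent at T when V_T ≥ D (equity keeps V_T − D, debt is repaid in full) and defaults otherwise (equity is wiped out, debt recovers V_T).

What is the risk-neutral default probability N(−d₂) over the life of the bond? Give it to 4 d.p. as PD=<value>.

d₁ = [ln(V₀/D) + (r + σ²/2)T] / (σ√T)
   = [ln(257.5932/101.6296) + (0.0636 + 0.5·0.4929²)·3.9498] / (0.4929·√3.9498)
   = [0.930047 + 0.731010] / 0.979595 = 1.695657
d₂ = d₁ − σ√T = 1.695657 − 0.979595 = 0.716063
risk-neutral PD = N(−d₂) = N(-0.716063) = 0.236976

PD=0.2370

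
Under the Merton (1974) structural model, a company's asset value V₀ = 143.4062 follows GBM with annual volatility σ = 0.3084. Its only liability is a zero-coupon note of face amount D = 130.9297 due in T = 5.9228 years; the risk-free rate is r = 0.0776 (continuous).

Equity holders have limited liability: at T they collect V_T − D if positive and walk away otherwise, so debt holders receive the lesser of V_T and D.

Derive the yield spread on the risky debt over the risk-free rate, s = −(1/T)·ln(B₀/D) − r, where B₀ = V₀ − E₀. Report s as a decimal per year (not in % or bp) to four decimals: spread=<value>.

spread=0.0231

d₁ = [ln(V₀/D) + (r + σ²/2)T] / (σ√T)
   = [ln(143.4062/130.9297) + (0.0776 + 0.5·0.3084²)·5.9228] / (0.3084·√5.9228)
   = [0.091021 + 0.741270] / 0.750547 = 1.108912
d₂ = d₁ − σ√T = 1.108912 − 0.750547 = 0.358365
N(d₁) = 0.866266,  N(d₂) = 0.639965,  e^(−rT) = 0.631530
E₀ = V₀·N(d₁) − D·e^(−rT)·N(d₂)
   = 143.4062·0.866266 − 130.9297·0.631530·0.639965 = 71.311716
B₀ = V₀ − E₀ = 143.4062 − 71.311716 = 72.094484
spread = −(1/T)·ln(B₀/D) − r = −(1/5.9228)·ln(72.094484/130.9297) − 0.0776 = 0.02314340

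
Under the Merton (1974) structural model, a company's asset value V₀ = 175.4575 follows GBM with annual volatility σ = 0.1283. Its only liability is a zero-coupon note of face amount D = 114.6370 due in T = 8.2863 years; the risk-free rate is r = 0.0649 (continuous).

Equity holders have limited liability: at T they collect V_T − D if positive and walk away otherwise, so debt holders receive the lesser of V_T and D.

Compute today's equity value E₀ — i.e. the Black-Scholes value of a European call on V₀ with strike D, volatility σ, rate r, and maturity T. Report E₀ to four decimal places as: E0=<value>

d₁ = [ln(V₀/D) + (r + σ²/2)T] / (σ√T)
   = [ln(175.4575/114.6370) + (0.0649 + 0.5·0.1283²)·8.2863] / (0.1283·√8.2863)
   = [0.425626 + 0.605981] / 0.369324 = 2.793234
d₂ = d₁ − σ√T = 2.793234 − 0.369324 = 2.423910
N(d₁) = 0.997391,  N(d₂) = 0.992323,  e^(−rT) = 0.584043
E₀ = V₀·N(d₁) − D·e^(−rT)·N(d₂)
   = 175.4575·0.997391 − 114.6370·0.584043·0.992323 = 108.560784

E0=108.5608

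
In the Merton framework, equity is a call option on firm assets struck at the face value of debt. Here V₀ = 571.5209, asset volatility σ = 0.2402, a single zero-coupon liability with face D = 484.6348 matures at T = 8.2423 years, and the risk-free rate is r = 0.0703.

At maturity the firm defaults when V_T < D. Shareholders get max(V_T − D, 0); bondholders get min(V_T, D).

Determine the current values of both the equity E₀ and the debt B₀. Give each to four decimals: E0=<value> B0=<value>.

E0=318.6984 B0=252.8225

d₁ = [ln(V₀/D) + (r + σ²/2)T] / (σ√T)
   = [ln(571.5209/484.6348) + (0.0703 + 0.5·0.2402²)·8.2423] / (0.2402·√8.2423)
   = [0.164905 + 0.817208] / 0.689600 = 1.424178
d₂ = d₁ − σ√T = 1.424178 − 0.689600 = 0.734578
N(d₁) = 0.922803,  N(d₂) = 0.768702,  e^(−rT) = 0.560216
E₀ = V₀·N(d₁) − D·e^(−rT)·N(d₂)
   = 571.5209·0.922803 − 484.6348·0.560216·0.768702 = 318.698448
B₀ = V₀ − E₀ = 571.5209 − 318.698448 = 252.822452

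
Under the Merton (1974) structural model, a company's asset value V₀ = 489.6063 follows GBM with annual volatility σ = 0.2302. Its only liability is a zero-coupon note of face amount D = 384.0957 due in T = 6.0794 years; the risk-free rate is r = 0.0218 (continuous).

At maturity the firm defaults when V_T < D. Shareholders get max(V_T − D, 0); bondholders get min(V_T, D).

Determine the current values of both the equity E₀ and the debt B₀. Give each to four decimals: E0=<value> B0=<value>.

d₁ = [ln(V₀/D) + (r + σ²/2)T] / (σ√T)
   = [ln(489.6063/384.0957) + (0.0218 + 0.5·0.2302²)·6.0794] / (0.2302·√6.0794)
   = [0.242710 + 0.293611] / 0.567591 = 0.944907
d₂ = d₁ − σ√T = 0.944907 − 0.567591 = 0.377315
N(d₁) = 0.827647,  N(d₂) = 0.647030,  e^(−rT) = 0.875876
E₀ = V₀·N(d₁) − D·e^(−rT)·N(d₂)
   = 489.6063·0.827647 − 384.0957·0.875876·0.647030 = 187.546994
B₀ = V₀ − E₀ = 489.6063 − 187.546994 = 302.059306

E0=187.5470 B0=302.0593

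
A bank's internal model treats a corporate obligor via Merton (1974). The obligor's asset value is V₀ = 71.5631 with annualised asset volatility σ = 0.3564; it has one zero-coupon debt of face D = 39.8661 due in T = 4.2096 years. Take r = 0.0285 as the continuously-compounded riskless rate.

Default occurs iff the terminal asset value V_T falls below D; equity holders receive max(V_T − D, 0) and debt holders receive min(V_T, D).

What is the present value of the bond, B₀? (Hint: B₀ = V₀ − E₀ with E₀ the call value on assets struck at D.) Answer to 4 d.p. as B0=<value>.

d₁ = [ln(V₀/D) + (r + σ²/2)T] / (σ√T)
   = [ln(71.5631/39.8661) + (0.0285 + 0.5·0.3564²)·4.2096] / (0.3564·√4.2096)
   = [0.585053 + 0.387327] / 0.731237 = 1.329775
d₂ = d₁ − σ√T = 1.329775 − 0.731237 = 0.598538
N(d₁) = 0.908204,  N(d₂) = 0.725260,  e^(−rT) = 0.886944
E₀ = V₀·N(d₁) − D·e^(−rT)·N(d₂)
   = 71.5631·0.908204 − 39.8661·0.886944·0.725260 = 39.349433
B₀ = V₀ − E₀ = 71.5631 − 39.349433 = 32.213667

B0=32.2137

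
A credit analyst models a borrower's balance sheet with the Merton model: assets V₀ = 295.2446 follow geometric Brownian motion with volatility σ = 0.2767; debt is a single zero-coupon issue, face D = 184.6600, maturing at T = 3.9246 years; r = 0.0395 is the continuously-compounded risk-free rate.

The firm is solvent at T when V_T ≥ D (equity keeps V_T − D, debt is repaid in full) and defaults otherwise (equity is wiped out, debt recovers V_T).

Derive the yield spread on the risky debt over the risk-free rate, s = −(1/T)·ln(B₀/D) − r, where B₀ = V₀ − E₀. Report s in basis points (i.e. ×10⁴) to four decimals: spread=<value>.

spread=121.0459

d₁ = [ln(V₀/D) + (r + σ²/2)T] / (σ√T)
   = [ln(295.2446/184.6600) + (0.0395 + 0.5·0.2767²)·3.9246] / (0.2767·√3.9246)
   = [0.469288 + 0.305261] / 0.548159 = 1.412999
d₂ = d₁ − σ√T = 1.412999 − 0.548159 = 0.864840
N(d₁) = 0.921172,  N(d₂) = 0.806437,  e^(−rT) = 0.856397
E₀ = V₀·N(d₁) − D·e^(−rT)·N(d₂)
   = 295.2446·0.921172 − 184.6600·0.856397·0.806437 = 144.439404
B₀ = V₀ − E₀ = 295.2446 − 144.439404 = 150.805196
spread = −(1/T)·ln(B₀/D) − r = −(1/3.9246)·ln(150.805196/184.6600) − 0.0395 = 0.01210459
in basis points: 0.01210459 × 10⁴ = 121.0459 bp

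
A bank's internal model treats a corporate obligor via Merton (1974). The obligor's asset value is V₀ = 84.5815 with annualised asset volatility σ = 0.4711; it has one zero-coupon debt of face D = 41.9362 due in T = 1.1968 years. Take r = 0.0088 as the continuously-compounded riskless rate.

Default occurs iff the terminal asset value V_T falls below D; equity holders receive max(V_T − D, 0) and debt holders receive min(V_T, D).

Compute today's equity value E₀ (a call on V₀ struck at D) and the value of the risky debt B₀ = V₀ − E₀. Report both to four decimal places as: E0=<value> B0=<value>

d₁ = [ln(V₀/D) + (r + σ²/2)T] / (σ√T)
   = [ln(84.5815/41.9362) + (0.0088 + 0.5·0.4711²)·1.1968] / (0.4711·√1.1968)
   = [0.701566 + 0.143338] / 0.515376 = 1.639395
d₂ = d₁ − σ√T = 1.639395 − 0.515376 = 1.124019
N(d₁) = 0.949434,  N(d₂) = 0.869497,  e^(−rT) = 0.989523
E₀ = V₀·N(d₁) − D·e^(−rT)·N(d₂)
   = 84.5815·0.949434 − 41.9362·0.989523·0.869497 = 44.223180
B₀ = V₀ − E₀ = 84.5815 − 44.223180 = 40.358320

E0=44.2232 B0=40.3583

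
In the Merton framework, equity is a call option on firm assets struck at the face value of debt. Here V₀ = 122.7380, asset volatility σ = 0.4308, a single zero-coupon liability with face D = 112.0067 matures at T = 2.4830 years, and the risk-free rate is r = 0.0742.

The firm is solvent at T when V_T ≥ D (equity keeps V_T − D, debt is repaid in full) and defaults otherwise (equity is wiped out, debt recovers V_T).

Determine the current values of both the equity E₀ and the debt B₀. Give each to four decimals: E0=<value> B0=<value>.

E0=45.6997 B0=77.0383

d₁ = [ln(V₀/D) + (r + σ²/2)T] / (σ√T)
   = [ln(122.7380/112.0067) + (0.0742 + 0.5·0.4308²)·2.4830] / (0.4308·√2.4830)
   = [0.091493 + 0.414647] / 0.678835 = 0.745602
d₂ = d₁ − σ√T = 0.745602 − 0.678835 = 0.066767
N(d₁) = 0.772046,  N(d₂) = 0.526616,  e^(−rT) = 0.831737
E₀ = V₀·N(d₁) − D·e^(−rT)·N(d₂)
   = 122.7380·0.772046 − 112.0067·0.831737·0.526616 = 45.699715
B₀ = V₀ − E₀ = 122.7380 − 45.699715 = 77.038285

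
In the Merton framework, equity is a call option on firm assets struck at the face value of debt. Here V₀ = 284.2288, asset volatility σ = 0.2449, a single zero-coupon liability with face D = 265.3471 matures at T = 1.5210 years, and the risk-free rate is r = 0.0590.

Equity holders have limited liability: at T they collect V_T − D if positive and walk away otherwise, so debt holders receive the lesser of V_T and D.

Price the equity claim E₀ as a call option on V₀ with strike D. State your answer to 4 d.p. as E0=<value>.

E0=56.6582

d₁ = [ln(V₀/D) + (r + σ²/2)T] / (σ√T)
   = [ln(284.2288/265.3471) + (0.0590 + 0.5·0.2449²)·1.5210] / (0.2449·√1.5210)
   = [0.068741 + 0.135351] / 0.302032 = 0.675727
d₂ = d₁ − σ√T = 0.675727 − 0.302032 = 0.373695
N(d₁) = 0.750393,  N(d₂) = 0.645684,  e^(−rT) = 0.914170
E₀ = V₀·N(d₁) − D·e^(−rT)·N(d₂)
   = 284.2288·0.750393 − 265.3471·0.914170·0.645684 = 56.658191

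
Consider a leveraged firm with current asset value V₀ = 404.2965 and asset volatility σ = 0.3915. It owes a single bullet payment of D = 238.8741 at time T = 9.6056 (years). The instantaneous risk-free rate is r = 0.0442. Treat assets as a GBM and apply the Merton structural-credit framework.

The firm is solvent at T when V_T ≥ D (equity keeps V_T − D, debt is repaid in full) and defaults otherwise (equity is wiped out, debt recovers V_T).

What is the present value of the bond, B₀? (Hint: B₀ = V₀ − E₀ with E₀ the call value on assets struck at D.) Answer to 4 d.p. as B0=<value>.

B0=122.3294

d₁ = [ln(V₀/D) + (r + σ²/2)T] / (σ√T)
   = [ln(404.2965/238.8741) + (0.0442 + 0.5·0.3915²)·9.6056] / (0.3915·√9.6056)
   = [0.526212 + 1.160703] / 1.213372 = 1.390270
d₂ = d₁ − σ√T = 1.390270 − 1.213372 = 0.176898
N(d₁) = 0.917777,  N(d₂) = 0.570206,  e^(−rT) = 0.654053
E₀ = V₀·N(d₁) − D·e^(−rT)·N(d₂)
   = 404.2965·0.917777 − 238.8741·0.654053·0.570206 = 281.967062
B₀ = V₀ − E₀ = 404.2965 − 281.967062 = 122.329438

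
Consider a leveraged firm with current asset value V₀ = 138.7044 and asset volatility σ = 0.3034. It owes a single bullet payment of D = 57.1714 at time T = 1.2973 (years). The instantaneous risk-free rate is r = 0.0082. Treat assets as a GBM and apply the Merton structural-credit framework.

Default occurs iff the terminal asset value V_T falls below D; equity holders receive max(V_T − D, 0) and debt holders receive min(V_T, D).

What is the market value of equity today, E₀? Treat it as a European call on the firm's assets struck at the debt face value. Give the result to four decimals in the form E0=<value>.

E0=82.1828

d₁ = [ln(V₀/D) + (r + σ²/2)T] / (σ√T)
   = [ln(138.7044/57.1714) + (0.0082 + 0.5·0.3034²)·1.2973] / (0.3034·√1.2973)
   = [0.886291 + 0.070347] / 0.345570 = 2.768293
d₂ = d₁ − σ√T = 2.768293 − 0.345570 = 2.422723
N(d₁) = 0.997182,  N(d₂) = 0.992298,  e^(−rT) = 0.989419
E₀ = V₀·N(d₁) − D·e^(−rT)·N(d₂)
   = 138.7044·0.997182 − 57.1714·0.989419·0.992298 = 82.182846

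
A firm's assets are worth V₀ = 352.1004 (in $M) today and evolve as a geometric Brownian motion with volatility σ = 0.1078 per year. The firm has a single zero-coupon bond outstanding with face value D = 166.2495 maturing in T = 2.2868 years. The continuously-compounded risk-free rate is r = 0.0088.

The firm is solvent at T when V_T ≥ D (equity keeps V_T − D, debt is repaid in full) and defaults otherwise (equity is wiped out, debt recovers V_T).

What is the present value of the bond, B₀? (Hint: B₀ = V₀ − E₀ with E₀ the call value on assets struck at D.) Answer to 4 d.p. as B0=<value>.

B0=162.9374

d₁ = [ln(V₀/D) + (r + σ²/2)T] / (σ√T)
   = [ln(352.1004/166.2495) + (0.0088 + 0.5·0.1078²)·2.2868] / (0.1078·√2.2868)
   = [0.750427 + 0.033411] / 0.163017 = 4.808320
d₂ = d₁ − σ√T = 4.808320 − 0.163017 = 4.645303
N(d₁) = 0.999999,  N(d₂) = 0.999998,  e^(−rT) = 0.980077
E₀ = V₀·N(d₁) − D·e^(−rT)·N(d₂)
   = 352.1004·0.999999 − 166.2495·0.980077·0.999998 = 189.163049
B₀ = V₀ − E₀ = 352.1004 − 189.163049 = 162.937351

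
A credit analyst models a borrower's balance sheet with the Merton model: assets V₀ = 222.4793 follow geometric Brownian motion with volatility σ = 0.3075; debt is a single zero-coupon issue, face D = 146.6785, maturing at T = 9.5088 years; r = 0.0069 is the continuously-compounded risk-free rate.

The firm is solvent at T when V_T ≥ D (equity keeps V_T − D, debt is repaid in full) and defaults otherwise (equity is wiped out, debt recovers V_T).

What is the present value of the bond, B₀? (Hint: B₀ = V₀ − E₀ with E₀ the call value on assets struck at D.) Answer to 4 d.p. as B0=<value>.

d₁ = [ln(V₀/D) + (r + σ²/2)T] / (σ√T)
   = [ln(222.4793/146.6785) + (0.0069 + 0.5·0.3075²)·9.5088] / (0.3075·√9.5088)
   = [0.416591 + 0.515169] / 0.948218 = 0.982644
d₂ = d₁ − σ√T = 0.982644 − 0.948218 = 0.034426
N(d₁) = 0.837109,  N(d₂) = 0.513731,  e^(−rT) = 0.936495
E₀ = V₀·N(d₁) − D·e^(−rT)·N(d₂)
   = 222.4793·0.837109 − 146.6785·0.936495·0.513731 = 115.671277
B₀ = V₀ − E₀ = 222.4793 − 115.671277 = 106.808023

B0=106.8080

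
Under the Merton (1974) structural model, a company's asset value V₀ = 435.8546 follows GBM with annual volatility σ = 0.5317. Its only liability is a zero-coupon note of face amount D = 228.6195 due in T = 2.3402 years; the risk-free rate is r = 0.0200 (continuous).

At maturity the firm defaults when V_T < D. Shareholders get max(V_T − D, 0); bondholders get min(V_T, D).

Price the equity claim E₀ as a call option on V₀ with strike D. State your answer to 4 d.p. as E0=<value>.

d₁ = [ln(V₀/D) + (r + σ²/2)T] / (σ√T)
   = [ln(435.8546/228.6195) + (0.0200 + 0.5·0.5317²)·2.3402] / (0.5317·√2.3402)
   = [0.645250 + 0.377597] / 0.813379 = 1.257527
d₂ = d₁ − σ√T = 1.257527 − 0.813379 = 0.444148
N(d₁) = 0.895719,  N(d₂) = 0.671532,  e^(−rT) = 0.954274
E₀ = V₀·N(d₁) − D·e^(−rT)·N(d₂)
   = 435.8546·0.895719 − 228.6195·0.954274·0.671532 = 243.897765

E0=243.8978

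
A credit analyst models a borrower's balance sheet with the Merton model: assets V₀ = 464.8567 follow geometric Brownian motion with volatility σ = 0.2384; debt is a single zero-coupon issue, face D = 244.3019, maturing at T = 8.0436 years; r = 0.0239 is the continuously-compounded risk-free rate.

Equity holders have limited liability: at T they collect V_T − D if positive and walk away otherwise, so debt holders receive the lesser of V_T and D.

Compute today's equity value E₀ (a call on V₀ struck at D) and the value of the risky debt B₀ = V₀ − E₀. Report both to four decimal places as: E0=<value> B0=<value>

E0=273.6553 B0=191.2014

d₁ = [ln(V₀/D) + (r + σ²/2)T] / (σ√T)
   = [ln(464.8567/244.3019) + (0.0239 + 0.5·0.2384²)·8.0436] / (0.2384·√8.0436)
   = [0.643324 + 0.420819] / 0.676132 = 1.573870
d₂ = d₁ − σ√T = 1.573870 − 0.676132 = 0.897738
N(d₁) = 0.942241,  N(d₂) = 0.815337,  e^(−rT) = 0.825107
E₀ = V₀·N(d₁) − D·e^(−rT)·N(d₂)
   = 464.8567·0.942241 − 244.3019·0.825107·0.815337 = 273.655328
B₀ = V₀ − E₀ = 464.8567 − 273.655328 = 191.201372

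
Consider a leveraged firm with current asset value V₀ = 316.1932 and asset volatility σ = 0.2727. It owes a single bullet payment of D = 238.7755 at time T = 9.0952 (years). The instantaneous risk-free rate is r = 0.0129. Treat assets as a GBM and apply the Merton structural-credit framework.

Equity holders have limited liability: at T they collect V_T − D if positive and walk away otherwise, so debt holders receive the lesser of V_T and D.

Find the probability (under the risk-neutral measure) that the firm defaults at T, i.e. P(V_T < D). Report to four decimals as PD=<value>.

PD=0.4709

d₁ = [ln(V₀/D) + (r + σ²/2)T] / (σ√T)
   = [ln(316.1932/238.7755) + (0.0129 + 0.5·0.2727²)·9.0952] / (0.2727·√9.0952)
   = [0.280830 + 0.455512] / 0.822415 = 0.895340
d₂ = d₁ − σ√T = 0.895340 − 0.822415 = 0.072924
risk-neutral PD = N(−d₂) = N(-0.072924) = 0.470933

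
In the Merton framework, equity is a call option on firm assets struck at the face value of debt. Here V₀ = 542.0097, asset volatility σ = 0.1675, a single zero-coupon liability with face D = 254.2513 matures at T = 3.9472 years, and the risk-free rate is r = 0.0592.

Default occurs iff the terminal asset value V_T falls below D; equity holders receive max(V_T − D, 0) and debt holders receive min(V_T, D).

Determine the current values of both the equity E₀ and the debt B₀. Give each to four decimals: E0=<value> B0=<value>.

E0=340.7844 B0=201.2253

d₁ = [ln(V₀/D) + (r + σ²/2)T] / (σ√T)
   = [ln(542.0097/254.2513) + (0.0592 + 0.5·0.1675²)·3.9472] / (0.1675·√3.9472)
   = [0.756961 + 0.289046] / 0.332782 = 3.143223
d₂ = d₁ − σ√T = 3.143223 − 0.332782 = 2.810441
N(d₁) = 0.999165,  N(d₂) = 0.997526,  e^(−rT) = 0.791620
E₀ = V₀·N(d₁) − D·e^(−rT)·N(d₂)
   = 542.0097·0.999165 − 254.2513·0.791620·0.997526 = 340.784408
B₀ = V₀ − E₀ = 542.0097 − 340.784408 = 201.225292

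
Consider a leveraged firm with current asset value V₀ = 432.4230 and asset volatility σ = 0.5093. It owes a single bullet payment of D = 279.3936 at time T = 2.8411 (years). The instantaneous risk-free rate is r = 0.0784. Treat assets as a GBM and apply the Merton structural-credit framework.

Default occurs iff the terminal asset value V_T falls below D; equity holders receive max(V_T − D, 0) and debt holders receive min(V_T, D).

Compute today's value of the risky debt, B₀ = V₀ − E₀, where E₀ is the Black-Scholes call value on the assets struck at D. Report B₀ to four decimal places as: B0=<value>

B0=191.4464

d₁ = [ln(V₀/D) + (r + σ²/2)T] / (σ√T)
   = [ln(432.4230/279.3936) + (0.0784 + 0.5·0.5093²)·2.8411] / (0.5093·√2.8411)
   = [0.436783 + 0.591214] / 0.858454 = 1.197498
d₂ = d₁ − σ√T = 1.197498 − 0.858454 = 0.339044
N(d₁) = 0.884444,  N(d₂) = 0.632712,  e^(−rT) = 0.800321
E₀ = V₀·N(d₁) − D·e^(−rT)·N(d₂)
   = 432.4230·0.884444 − 279.3936·0.800321·0.632712 = 240.976556
B₀ = V₀ − E₀ = 432.4230 − 240.976556 = 191.446444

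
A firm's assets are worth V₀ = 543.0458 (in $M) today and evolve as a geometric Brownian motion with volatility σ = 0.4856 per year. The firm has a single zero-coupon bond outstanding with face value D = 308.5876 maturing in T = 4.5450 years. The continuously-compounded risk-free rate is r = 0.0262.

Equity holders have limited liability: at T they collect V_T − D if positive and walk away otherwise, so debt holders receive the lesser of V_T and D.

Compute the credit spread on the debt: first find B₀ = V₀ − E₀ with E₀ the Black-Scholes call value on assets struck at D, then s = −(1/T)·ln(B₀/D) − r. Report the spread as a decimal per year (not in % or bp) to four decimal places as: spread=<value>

spread=0.0509

d₁ = [ln(V₀/D) + (r + σ²/2)T] / (σ√T)
   = [ln(543.0458/308.5876) + (0.0262 + 0.5·0.4856²)·4.5450] / (0.4856·√4.5450)
   = [0.565188 + 0.654951] / 1.035251 = 1.178593
d₂ = d₁ − σ√T = 1.178593 − 1.035251 = 0.143342
N(d₁) = 0.880720,  N(d₂) = 0.556990,  e^(−rT) = 0.887738
E₀ = V₀·N(d₁) − D·e^(−rT)·N(d₂)
   = 543.0458·0.880720 − 308.5876·0.887738·0.556990 = 325.686689
B₀ = V₀ − E₀ = 543.0458 − 325.686689 = 217.359111
spread = −(1/T)·ln(B₀/D) − r = −(1/4.5450)·ln(217.359111/308.5876) − 0.0262 = 0.05090779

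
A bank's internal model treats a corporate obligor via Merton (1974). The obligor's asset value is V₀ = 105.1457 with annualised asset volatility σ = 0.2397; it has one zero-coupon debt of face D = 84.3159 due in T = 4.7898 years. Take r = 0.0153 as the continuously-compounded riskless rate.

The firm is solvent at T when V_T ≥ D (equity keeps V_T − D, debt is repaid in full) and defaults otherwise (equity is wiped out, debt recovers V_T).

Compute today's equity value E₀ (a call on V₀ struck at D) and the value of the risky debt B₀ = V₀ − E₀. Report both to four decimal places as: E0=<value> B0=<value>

E0=35.1937 B0=69.9520

d₁ = [ln(V₀/D) + (r + σ²/2)T] / (σ√T)
   = [ln(105.1457/84.3159) + (0.0153 + 0.5·0.2397²)·4.7898] / (0.2397·√4.7898)
   = [0.220777 + 0.210886] / 0.524598 = 0.822843
d₂ = d₁ − σ√T = 0.822843 − 0.524598 = 0.298245
N(d₁) = 0.794701,  N(d₂) = 0.617242,  e^(−rT) = 0.929337
E₀ = V₀·N(d₁) − D·e^(−rT)·N(d₂)
   = 105.1457·0.794701 − 84.3159·0.929337·0.617242 = 35.193667
B₀ = V₀ − E₀ = 105.1457 − 35.193667 = 69.952033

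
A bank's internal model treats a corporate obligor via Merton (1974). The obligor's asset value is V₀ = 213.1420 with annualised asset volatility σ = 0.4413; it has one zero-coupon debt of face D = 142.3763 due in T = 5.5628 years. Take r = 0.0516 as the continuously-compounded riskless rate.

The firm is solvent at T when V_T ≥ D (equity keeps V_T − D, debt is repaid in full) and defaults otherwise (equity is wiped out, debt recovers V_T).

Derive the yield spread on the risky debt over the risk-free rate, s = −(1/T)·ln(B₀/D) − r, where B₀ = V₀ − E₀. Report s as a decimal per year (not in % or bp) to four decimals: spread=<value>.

spread=0.0418

d₁ = [ln(V₀/D) + (r + σ²/2)T] / (σ√T)
   = [ln(213.1420/142.3763) + (0.0516 + 0.5·0.4413²)·5.5628] / (0.4413·√5.5628)
   = [0.403485 + 0.828706] / 1.040832 = 1.183852
d₂ = d₁ − σ√T = 1.183852 − 1.040832 = 0.143020
N(d₁) = 0.881764,  N(d₂) = 0.556863,  e^(−rT) = 0.750481
E₀ = V₀·N(d₁) − D·e^(−rT)·N(d₂)
   = 213.1420·0.881764 − 142.3763·0.750481·0.556863 = 128.439768
B₀ = V₀ − E₀ = 213.1420 − 128.439768 = 84.702232
spread = −(1/T)·ln(B₀/D) − r = −(1/5.5628)·ln(84.702232/142.3763) − 0.0516 = 0.04175795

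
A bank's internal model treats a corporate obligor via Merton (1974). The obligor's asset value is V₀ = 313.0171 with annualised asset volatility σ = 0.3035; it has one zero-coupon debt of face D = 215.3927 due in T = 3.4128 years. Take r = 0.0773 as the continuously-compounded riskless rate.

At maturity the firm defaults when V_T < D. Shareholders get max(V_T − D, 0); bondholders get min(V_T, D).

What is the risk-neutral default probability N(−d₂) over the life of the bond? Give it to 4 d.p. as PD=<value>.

PD=0.1958

d₁ = [ln(V₀/D) + (r + σ²/2)T] / (σ√T)
   = [ln(313.0171/215.3927) + (0.0773 + 0.5·0.3035²)·3.4128] / (0.3035·√3.4128)
   = [0.373795 + 0.420990] / 0.560679 = 1.417540
d₂ = d₁ − σ√T = 1.417540 − 0.560679 = 0.856861
risk-neutral PD = N(−d₂) = N(-0.856861) = 0.195761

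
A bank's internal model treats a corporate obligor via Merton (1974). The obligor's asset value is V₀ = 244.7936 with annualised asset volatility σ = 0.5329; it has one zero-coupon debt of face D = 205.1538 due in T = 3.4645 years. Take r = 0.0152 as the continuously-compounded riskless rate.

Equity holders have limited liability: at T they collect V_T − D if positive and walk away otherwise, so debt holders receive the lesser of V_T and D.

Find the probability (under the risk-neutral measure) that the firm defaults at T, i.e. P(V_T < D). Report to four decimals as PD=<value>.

PD=0.6044

d₁ = [ln(V₀/D) + (r + σ²/2)T] / (σ√T)
   = [ln(244.7936/205.1538) + (0.0152 + 0.5·0.5329²)·3.4645] / (0.5329·√3.4645)
   = [0.176655 + 0.544589] / 0.991896 = 0.727137
d₂ = d₁ − σ√T = 0.727137 − 0.991896 = -0.264758
risk-neutral PD = N(−d₂) = N(0.264758) = 0.604402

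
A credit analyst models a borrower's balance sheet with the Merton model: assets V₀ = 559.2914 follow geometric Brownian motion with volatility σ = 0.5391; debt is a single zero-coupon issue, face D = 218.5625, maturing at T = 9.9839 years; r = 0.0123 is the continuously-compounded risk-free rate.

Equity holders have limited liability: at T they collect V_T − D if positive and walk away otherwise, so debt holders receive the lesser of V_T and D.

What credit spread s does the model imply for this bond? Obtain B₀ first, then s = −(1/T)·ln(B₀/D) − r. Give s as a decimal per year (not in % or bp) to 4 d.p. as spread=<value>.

spread=0.0491

d₁ = [ln(V₀/D) + (r + σ²/2)T] / (σ√T)
   = [ln(559.2914/218.5625) + (0.0123 + 0.5·0.5391²)·9.9839] / (0.5391·√9.9839)
   = [0.939599 + 1.573606] / 1.703411 = 1.475396
d₂ = d₁ − σ√T = 1.475396 − 1.703411 = -0.228015
N(d₁) = 0.929947,  N(d₂) = 0.409817,  e^(−rT) = 0.884439
E₀ = V₀·N(d₁) − D·e^(−rT)·N(d₂)
   = 559.2914·0.929947 − 218.5625·0.884439·0.409817 = 440.891534
B₀ = V₀ − E₀ = 559.2914 − 440.891534 = 118.399866
spread = −(1/T)·ln(B₀/D) − r = −(1/9.9839)·ln(118.399866/218.5625) − 0.0123 = 0.04909929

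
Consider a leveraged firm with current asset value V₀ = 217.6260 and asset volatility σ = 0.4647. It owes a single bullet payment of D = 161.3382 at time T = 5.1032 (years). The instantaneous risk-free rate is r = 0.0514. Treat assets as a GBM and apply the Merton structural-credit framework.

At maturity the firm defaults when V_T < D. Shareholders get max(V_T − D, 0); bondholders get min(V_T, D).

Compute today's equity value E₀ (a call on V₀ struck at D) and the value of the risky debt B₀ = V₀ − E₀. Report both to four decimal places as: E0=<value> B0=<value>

d₁ = [ln(V₀/D) + (r + σ²/2)T] / (σ√T)
   = [ln(217.6260/161.3382) + (0.0514 + 0.5·0.4647²)·5.1032] / (0.4647·√5.1032)
   = [0.299275 + 0.813313] / 1.049770 = 1.059840
d₂ = d₁ − σ√T = 1.059840 − 1.049770 = 0.010070
N(d₁) = 0.855391,  N(d₂) = 0.504017,  e^(−rT) = 0.769277
E₀ = V₀·N(d₁) − D·e^(−rT)·N(d₂)
   = 217.6260·0.855391 − 161.3382·0.769277·0.504017 = 123.599901
B₀ = V₀ − E₀ = 217.6260 − 123.599901 = 94.026099

E0=123.5999 B0=94.0261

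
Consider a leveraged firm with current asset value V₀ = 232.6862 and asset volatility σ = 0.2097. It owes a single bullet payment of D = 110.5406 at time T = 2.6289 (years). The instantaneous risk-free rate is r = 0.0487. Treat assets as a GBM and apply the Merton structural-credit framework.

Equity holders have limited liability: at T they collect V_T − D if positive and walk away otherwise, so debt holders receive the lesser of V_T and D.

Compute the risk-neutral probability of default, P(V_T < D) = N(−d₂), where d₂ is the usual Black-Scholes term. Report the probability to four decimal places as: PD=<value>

d₁ = [ln(V₀/D) + (r + σ²/2)T] / (σ√T)
   = [ln(232.6862/110.5406) + (0.0487 + 0.5·0.2097²)·2.6289] / (0.2097·√2.6289)
   = [0.744308 + 0.185829] / 0.340005 = 2.735656
d₂ = d₁ − σ√T = 2.735656 − 0.340005 = 2.395651
risk-neutral PD = N(−d₂) = N(-2.395651) = 0.008295

PD=0.0083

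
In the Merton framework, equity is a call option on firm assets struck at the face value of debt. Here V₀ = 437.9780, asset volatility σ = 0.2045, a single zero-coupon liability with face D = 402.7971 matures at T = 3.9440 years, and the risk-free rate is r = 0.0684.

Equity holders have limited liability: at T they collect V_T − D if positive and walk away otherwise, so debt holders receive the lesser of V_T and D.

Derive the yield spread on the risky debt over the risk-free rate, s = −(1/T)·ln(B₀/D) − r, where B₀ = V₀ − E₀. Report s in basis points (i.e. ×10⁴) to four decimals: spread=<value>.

d₁ = [ln(V₀/D) + (r + σ²/2)T] / (σ√T)
   = [ln(437.9780/402.7971) + (0.0684 + 0.5·0.2045²)·3.9440] / (0.2045·√3.9440)
   = [0.083736 + 0.352239] / 0.406127 = 1.073494
d₂ = d₁ − σ√T = 1.073494 − 0.406127 = 0.667367
N(d₁) = 0.858475,  N(d₂) = 0.747731,  e^(−rT) = 0.763555
E₀ = V₀·N(d₁) − D·e^(−rT)·N(d₂)
   = 437.9780·0.858475 − 402.7971·0.763555·0.747731 = 146.022642
B₀ = V₀ − E₀ = 437.9780 − 146.022642 = 291.955358
spread = −(1/T)·ln(B₀/D) − r = −(1/3.9440)·ln(291.955358/402.7971) − 0.0684 = 0.01320042
in basis points: 0.01320042 × 10⁴ = 132.0042 bp

spread=132.0042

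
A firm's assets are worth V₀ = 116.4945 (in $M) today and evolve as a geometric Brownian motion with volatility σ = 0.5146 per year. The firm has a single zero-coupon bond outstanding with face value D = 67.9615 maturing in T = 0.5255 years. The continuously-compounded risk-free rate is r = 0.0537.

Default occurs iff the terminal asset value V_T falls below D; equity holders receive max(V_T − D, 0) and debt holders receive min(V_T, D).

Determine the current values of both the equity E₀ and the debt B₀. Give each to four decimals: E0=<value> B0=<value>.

d₁ = [ln(V₀/D) + (r + σ²/2)T] / (σ√T)
   = [ln(116.4945/67.9615) + (0.0537 + 0.5·0.5146²)·0.5255] / (0.5146·√0.5255)
   = [0.538903 + 0.097799] / 0.373041 = 1.706789
d₂ = d₁ − σ√T = 1.706789 − 0.373041 = 1.333748
N(d₁) = 0.956069,  N(d₂) = 0.908857,  e^(−rT) = 0.972175
E₀ = V₀·N(d₁) − D·e^(−rT)·N(d₂)
   = 116.4945·0.956069 − 67.9615·0.972175·0.908857 = 51.328217
B₀ = V₀ − E₀ = 116.4945 − 51.328217 = 65.166283

E0=51.3282 B0=65.1663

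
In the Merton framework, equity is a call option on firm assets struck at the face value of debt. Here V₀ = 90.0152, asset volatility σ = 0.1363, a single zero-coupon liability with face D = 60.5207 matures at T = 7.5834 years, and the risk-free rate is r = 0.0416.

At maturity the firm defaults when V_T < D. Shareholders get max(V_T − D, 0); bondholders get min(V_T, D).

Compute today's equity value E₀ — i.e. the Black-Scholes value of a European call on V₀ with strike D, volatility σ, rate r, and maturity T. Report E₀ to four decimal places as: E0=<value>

d₁ = [ln(V₀/D) + (r + σ²/2)T] / (σ√T)
   = [ln(90.0152/60.5207) + (0.0416 + 0.5·0.1363²)·7.5834] / (0.1363·√7.5834)
   = [0.396993 + 0.385910] / 0.375343 = 2.085837
d₂ = d₁ − σ√T = 2.085837 − 0.375343 = 1.710495
N(d₁) = 0.981503,  N(d₂) = 0.956413,  e^(−rT) = 0.729446
E₀ = V₀·N(d₁) − D·e^(−rT)·N(d₂)
   = 90.0152·0.981503 − 60.5207·0.729446·0.956413 = 46.127841

E0=46.1278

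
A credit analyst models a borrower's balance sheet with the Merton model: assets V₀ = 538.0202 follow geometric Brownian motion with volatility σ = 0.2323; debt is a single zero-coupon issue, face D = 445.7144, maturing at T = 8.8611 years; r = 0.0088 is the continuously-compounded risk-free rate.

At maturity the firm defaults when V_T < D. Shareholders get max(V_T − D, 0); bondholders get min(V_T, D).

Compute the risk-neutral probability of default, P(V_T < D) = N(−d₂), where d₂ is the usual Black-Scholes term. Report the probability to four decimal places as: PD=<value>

d₁ = [ln(V₀/D) + (r + σ²/2)T] / (σ√T)
   = [ln(538.0202/445.7144) + (0.0088 + 0.5·0.2323²)·8.8611] / (0.2323·√8.8611)
   = [0.188218 + 0.317065] / 0.691501 = 0.730703
d₂ = d₁ − σ√T = 0.730703 − 0.691501 = 0.039202
risk-neutral PD = N(−d₂) = N(-0.039202) = 0.484365

PD=0.4844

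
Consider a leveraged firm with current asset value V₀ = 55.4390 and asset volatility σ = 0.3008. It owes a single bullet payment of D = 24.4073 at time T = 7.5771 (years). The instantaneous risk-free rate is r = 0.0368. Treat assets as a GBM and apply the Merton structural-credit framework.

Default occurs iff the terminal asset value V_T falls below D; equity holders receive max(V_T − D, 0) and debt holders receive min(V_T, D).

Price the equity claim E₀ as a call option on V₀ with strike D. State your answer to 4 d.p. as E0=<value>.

d₁ = [ln(V₀/D) + (r + σ²/2)T] / (σ√T)
   = [ln(55.4390/24.4073) + (0.0368 + 0.5·0.3008²)·7.5771] / (0.3008·√7.5771)
   = [0.820401 + 0.621628] / 0.827998 = 1.741585
d₂ = d₁ − σ√T = 1.741585 − 0.827998 = 0.913587
N(d₁) = 0.959209,  N(d₂) = 0.819533,  e^(−rT) = 0.756663
E₀ = V₀·N(d₁) − D·e^(−rT)·N(d₂)
   = 55.4390·0.959209 − 24.4073·0.756663·0.819533 = 38.042394

E0=38.0424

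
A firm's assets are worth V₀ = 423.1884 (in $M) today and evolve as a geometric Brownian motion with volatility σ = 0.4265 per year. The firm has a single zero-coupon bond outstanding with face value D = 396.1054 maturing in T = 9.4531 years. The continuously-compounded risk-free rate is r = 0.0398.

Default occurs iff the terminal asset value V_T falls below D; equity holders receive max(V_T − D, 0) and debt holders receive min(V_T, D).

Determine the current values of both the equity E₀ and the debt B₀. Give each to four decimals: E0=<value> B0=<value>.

d₁ = [ln(V₀/D) + (r + σ²/2)T] / (σ√T)
   = [ln(423.1884/396.1054) + (0.0398 + 0.5·0.4265²)·9.4531] / (0.4265·√9.4531)
   = [0.066137 + 1.236003] / 1.311312 = 0.993006
d₂ = d₁ − σ√T = 0.993006 − 1.311312 = -0.318307
N(d₁) = 0.839646,  N(d₂) = 0.375126,  e^(−rT) = 0.686442
E₀ = V₀·N(d₁) − D·e^(−rT)·N(d₂)
   = 423.1884·0.839646 − 396.1054·0.686442·0.375126 = 253.330533
B₀ = V₀ − E₀ = 423.1884 − 253.330533 = 169.857867

E0=253.3305 B0=169.8579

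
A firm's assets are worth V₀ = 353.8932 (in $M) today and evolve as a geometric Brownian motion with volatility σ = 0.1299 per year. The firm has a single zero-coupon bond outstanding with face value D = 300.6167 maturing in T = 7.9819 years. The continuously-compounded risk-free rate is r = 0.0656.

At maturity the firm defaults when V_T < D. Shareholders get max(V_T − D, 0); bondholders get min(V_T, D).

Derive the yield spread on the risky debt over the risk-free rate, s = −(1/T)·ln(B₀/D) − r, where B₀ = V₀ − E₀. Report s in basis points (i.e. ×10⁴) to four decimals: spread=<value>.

d₁ = [ln(V₀/D) + (r + σ²/2)T] / (σ√T)
   = [ln(353.8932/300.6167) + (0.0656 + 0.5·0.1299²)·7.9819] / (0.1299·√7.9819)
   = [0.163159 + 0.590956] / 0.366997 = 2.054827
d₂ = d₁ − σ√T = 2.054827 − 0.366997 = 1.687831
N(d₁) = 0.980052,  N(d₂) = 0.954278,  e^(−rT) = 0.592377
E₀ = V₀·N(d₁) − D·e^(−rT)·N(d₂)
   = 353.8932·0.980052 − 300.6167·0.592377·0.954278 = 176.897561
B₀ = V₀ − E₀ = 353.8932 − 176.897561 = 176.995639
spread = −(1/T)·ln(B₀/D) − r = −(1/7.9819)·ln(176.995639/300.6167) − 0.0656 = 0.00076402
in basis points: 0.00076402 × 10⁴ = 7.6402 bp

spread=7.6402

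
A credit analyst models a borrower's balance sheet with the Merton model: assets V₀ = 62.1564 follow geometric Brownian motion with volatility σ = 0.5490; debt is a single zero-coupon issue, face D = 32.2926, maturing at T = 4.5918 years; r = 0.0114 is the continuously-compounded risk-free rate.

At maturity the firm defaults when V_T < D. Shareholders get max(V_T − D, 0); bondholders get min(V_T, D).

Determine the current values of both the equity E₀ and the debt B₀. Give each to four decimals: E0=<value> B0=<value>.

d₁ = [ln(V₀/D) + (r + σ²/2)T] / (σ√T)
   = [ln(62.1564/32.2926) + (0.0114 + 0.5·0.5490²)·4.5918] / (0.5490·√4.5918)
   = [0.654816 + 0.744333] / 1.176424 = 1.189324
d₂ = d₁ − σ√T = 1.189324 − 1.176424 = 0.012900
N(d₁) = 0.882844,  N(d₂) = 0.505146,  e^(−rT) = 0.949000
E₀ = V₀·N(d₁) − D·e^(−rT)·N(d₂)
   = 62.1564·0.882844 − 32.2926·0.949000·0.505146 = 39.393850
B₀ = V₀ − E₀ = 62.1564 − 39.393850 = 22.762550

E0=39.3938 B0=22.7626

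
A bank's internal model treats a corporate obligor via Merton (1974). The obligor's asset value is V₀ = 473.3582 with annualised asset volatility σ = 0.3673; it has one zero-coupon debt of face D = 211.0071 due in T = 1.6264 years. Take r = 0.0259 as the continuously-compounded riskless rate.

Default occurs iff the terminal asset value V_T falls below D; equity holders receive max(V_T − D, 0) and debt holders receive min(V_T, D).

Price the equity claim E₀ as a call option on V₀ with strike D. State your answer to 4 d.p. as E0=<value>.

d₁ = [ln(V₀/D) + (r + σ²/2)T] / (σ√T)
   = [ln(473.3582/211.0071) + (0.0259 + 0.5·0.3673²)·1.6264] / (0.3673·√1.6264)
   = [0.807961 + 0.151832] / 0.468419 = 2.049004
d₂ = d₁ − σ√T = 2.049004 − 0.468419 = 1.580585
N(d₁) = 0.979769,  N(d₂) = 0.943013,  e^(−rT) = 0.958751
E₀ = V₀·N(d₁) − D·e^(−rT)·N(d₂)
   = 473.3582·0.979769 − 211.0071·0.958751·0.943013 = 273.007018

E0=273.0070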